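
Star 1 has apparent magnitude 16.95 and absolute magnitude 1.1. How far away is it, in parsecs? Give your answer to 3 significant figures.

m − M = 5 log₁₀(d/10 pc)
16.95 − (1.1) = 15.85 = 5 log₁₀(d/10)
d = 10 × 10^(15.85/5) = 10 × 10^3.170 = 1.479×10^4 pc.

1.48×10^4 pc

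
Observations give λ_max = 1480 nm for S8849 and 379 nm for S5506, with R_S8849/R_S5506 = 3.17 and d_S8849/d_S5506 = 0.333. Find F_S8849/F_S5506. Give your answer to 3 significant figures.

Wien's law: T_S8849/T_S5506 = λ_S5506/λ_S8849 = 379/1480 = 0.2561.
L_S8849/L_S5506 = (R_S8849/R_S5506)²(T_S8849/T_S5506)⁴ = (3.17)²(0.2561)⁴ = 0.04321.
F_S8849/F_S5506 = (L_S8849/L_S5506)/(d_S8849/d_S5506)² = 0.04321/(0.333)² = 0.3897.

0.390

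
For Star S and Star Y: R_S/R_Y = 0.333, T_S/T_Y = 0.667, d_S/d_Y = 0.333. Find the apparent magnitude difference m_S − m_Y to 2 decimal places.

L_S/L_Y = (0.333)²(0.667)⁴ = 0.02195.
F_S/F_Y = (L_S/L_Y)/(d_S/d_Y)² = 0.02195/0.1109 = 0.1979.
m_S − m_Y = −2.5 log₁₀(0.1979) = 1.76.

1.76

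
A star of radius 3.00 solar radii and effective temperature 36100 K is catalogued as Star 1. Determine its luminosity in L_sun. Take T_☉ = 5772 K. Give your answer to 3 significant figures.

1.38×10^4 L_sun

L/L_☉ = (R/R_☉)² (T/T_☉)⁴ = (3.00)² × (36100/5772)⁴
       = 9.000 × (6.254)⁴ = 9.000 × 1530 = 1.377×10^4.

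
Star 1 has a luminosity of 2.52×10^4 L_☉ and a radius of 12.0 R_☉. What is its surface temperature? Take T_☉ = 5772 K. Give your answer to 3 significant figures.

T/T_☉ = (L/L_☉)^(1/4) / (R/R_☉)^(1/2)
T = 5772 × (2.52×10^4)^(1/4) / √(12.0) = 5772 × 12.60 / 3.464 = 2.099×10^4 K.

2.10×10^4 K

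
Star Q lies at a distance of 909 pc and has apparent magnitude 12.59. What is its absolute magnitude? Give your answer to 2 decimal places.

M = m − 5 log₁₀(d/10 pc) = 12.59 − 5 log₁₀(909/10)
  = 12.59 − 5 × 1.959 = 12.59 − 9.79 = 2.80.

2.80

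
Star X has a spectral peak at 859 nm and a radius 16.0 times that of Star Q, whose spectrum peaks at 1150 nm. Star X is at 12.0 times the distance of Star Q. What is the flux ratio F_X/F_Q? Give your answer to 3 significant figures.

Wien's law: T_X/T_Q = λ_Q/λ_X = 1150/859 = 1.339.
L_X/L_Q = (R_X/R_Q)²(T_X/T_Q)⁴ = (16.0)²(1.339)⁴ = 822.4.
F_X/F_Q = (L_X/L_Q)/(d_X/d_Q)² = 822.4/(12.0)² = 5.711.

5.71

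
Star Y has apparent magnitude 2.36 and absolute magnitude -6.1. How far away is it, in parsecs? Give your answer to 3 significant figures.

492 pc

m − M = 5 log₁₀(d/10 pc)
2.36 − (-6.1) = 8.46 = 5 log₁₀(d/10)
d = 10 × 10^(8.46/5) = 10 × 10^1.692 = 492.0 pc.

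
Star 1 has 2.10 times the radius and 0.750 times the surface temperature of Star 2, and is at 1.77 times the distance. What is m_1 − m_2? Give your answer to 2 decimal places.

L_1/L_2 = (2.10)²(0.750)⁴ = 1.395.
F_1/F_2 = (L_1/L_2)/(d_1/d_2)² = 1.395/3.133 = 0.4454.
m_1 − m_2 = −2.5 log₁₀(0.4454) = 0.88.

0.88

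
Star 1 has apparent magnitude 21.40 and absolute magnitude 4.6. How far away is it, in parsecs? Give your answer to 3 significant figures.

2.29×10^4 pc

m − M = 5 log₁₀(d/10 pc)
21.40 − (4.6) = 16.80 = 5 log₁₀(d/10)
d = 10 × 10^(16.80/5) = 10 × 10^3.360 = 2.291×10^4 pc.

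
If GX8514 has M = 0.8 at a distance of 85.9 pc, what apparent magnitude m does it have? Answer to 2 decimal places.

m = M + 5 log₁₀(d/10 pc) = 0.8 + 5 log₁₀(85.9/10)
  = 0.8 + 5 × 0.934 = 0.8 + 4.67 = 5.47.

5.47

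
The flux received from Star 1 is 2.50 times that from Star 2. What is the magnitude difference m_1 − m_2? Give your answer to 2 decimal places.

-0.99

m_1 − m_2 = −2.5 log₁₀(F_1/F_2) = −2.5 log₁₀(2.50) = −2.5 × (0.398) = -0.995.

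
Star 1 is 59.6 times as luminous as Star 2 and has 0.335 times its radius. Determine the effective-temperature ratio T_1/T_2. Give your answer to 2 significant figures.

4.8

L ∝ R²T⁴ gives T ∝ (L/R²)^(1/4), so
T_1/T_2 = (59.6 / 0.335²)^(1/4) = (531.1)^(1/4) = 4.801.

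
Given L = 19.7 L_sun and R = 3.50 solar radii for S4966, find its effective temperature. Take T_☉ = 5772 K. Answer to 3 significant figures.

6.50×10^3 K

T/T_☉ = (L/L_☉)^(1/4) / (R/R_☉)^(1/2)
T = 5772 × (19.7)^(1/4) / √(3.50) = 5772 × 2.107 / 1.871 = 6500 K.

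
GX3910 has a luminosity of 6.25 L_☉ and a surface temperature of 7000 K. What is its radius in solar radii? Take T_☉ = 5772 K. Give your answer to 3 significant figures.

1.70 solar radii

R/R_☉ = √(L/L_☉) / (T/T_☉)² = √(6.25) / (1.213)²
       = 2.500 / 1.471 = 1.700.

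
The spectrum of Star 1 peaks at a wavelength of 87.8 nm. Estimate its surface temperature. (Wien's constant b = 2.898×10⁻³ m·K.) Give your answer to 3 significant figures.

T = b/λ_max = 2.898×10⁻³ / (87.8×10⁻⁹) = 3.301×10^4 K.

3.30×10^4 K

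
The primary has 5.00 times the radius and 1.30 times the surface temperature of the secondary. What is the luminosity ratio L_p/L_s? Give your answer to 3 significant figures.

71.4

From the Stefan–Boltzmann law, L ∝ R²T⁴, so
L_p/L_s = (R_p/R_s)² (T_p/T_s)⁴ = (5.00)² × (1.30)⁴ = 25.00 × 2.856 = 71.40.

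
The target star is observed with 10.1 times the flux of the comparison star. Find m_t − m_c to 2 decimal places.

-2.51

m_t − m_c = −2.5 log₁₀(F_t/F_c) = −2.5 log₁₀(10.1) = −2.5 × (1.004) = -2.511.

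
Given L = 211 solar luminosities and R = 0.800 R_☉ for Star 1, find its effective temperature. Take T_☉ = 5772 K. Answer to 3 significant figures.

T/T_☉ = (L/L_☉)^(1/4) / (R/R_☉)^(1/2)
T = 5772 × (211)^(1/4) / √(0.800) = 5772 × 3.811 / 0.8944 = 2.460×10^4 K.

2.46×10^4 K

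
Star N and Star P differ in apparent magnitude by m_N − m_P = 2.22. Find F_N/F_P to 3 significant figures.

0.129

F_N/F_P = 10^(−(m_N − m_P)/2.5) = 10^(-2.22/2.5) = 10^-0.888 = 0.1294.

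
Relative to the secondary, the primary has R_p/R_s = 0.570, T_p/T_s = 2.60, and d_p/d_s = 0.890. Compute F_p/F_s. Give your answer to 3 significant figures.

18.7

L_p/L_s = (R_p/R_s)²(T_p/T_s)⁴ = (0.570)² × (2.60)⁴ = 14.85.
F_p/F_s = (L_p/L_s)/(d_p/d_s)² = 14.85 / (0.890)² = 18.74.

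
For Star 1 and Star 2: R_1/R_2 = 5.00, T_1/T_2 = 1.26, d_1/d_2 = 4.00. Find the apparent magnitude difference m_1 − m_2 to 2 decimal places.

L_1/L_2 = (5.00)²(1.26)⁴ = 63.01.
F_1/F_2 = (L_1/L_2)/(d_1/d_2)² = 63.01/16.00 = 3.938.
m_1 − m_2 = −2.5 log₁₀(3.938) = -1.49.

-1.49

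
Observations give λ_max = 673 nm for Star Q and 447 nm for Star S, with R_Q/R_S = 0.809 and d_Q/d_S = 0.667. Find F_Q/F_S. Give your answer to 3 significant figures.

0.286

Wien's law: T_Q/T_S = λ_S/λ_Q = 447/673 = 0.6642.
L_Q/L_S = (R_Q/R_S)²(T_Q/T_S)⁴ = (0.809)²(0.6642)⁴ = 0.1274.
F_Q/F_S = (L_Q/L_S)/(d_Q/d_S)² = 0.1274/(0.667)² = 0.2863.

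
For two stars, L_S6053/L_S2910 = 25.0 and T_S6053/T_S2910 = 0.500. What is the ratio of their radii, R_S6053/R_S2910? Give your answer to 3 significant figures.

L ∝ R²T⁴ gives R ∝ √L / T², so
R_S6053/R_S2910 = √(25.0) / (0.500)² = 5.000 / 0.2500 = 20.00.

20.0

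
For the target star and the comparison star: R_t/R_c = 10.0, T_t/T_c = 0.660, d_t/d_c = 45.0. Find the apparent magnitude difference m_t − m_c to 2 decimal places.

5.07

L_t/L_c = (10.0)²(0.660)⁴ = 18.97.
F_t/F_c = (L_t/L_c)/(d_t/d_c)² = 18.97/2025 = 0.009370.
m_t − m_c = −2.5 log₁₀(0.009370) = 5.07.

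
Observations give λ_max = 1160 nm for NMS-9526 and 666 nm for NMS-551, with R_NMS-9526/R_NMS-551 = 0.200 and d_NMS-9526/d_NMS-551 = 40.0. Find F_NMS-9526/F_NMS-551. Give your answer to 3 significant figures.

Wien's law: T_NMS-9526/T_NMS-551 = λ_NMS-551/λ_NMS-9526 = 666/1160 = 0.5741.
L_NMS-9526/L_NMS-551 = (R_NMS-9526/R_NMS-551)²(T_NMS-9526/T_NMS-551)⁴ = (0.200)²(0.5741)⁴ = 0.004346.
F_NMS-9526/F_NMS-551 = (L_NMS-9526/L_NMS-551)/(d_NMS-9526/d_NMS-551)² = 0.004346/(40.0)² = 2.716×10^-6.

2.72×10^-6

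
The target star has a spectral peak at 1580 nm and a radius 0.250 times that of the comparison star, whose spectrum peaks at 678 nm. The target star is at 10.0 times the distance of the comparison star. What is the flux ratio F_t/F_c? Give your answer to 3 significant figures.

2.12×10^-5

Wien's law: T_t/T_c = λ_c/λ_t = 678/1580 = 0.4291.
L_t/L_c = (R_t/R_c)²(T_t/T_c)⁴ = (0.250)²(0.4291)⁴ = 0.002119.
F_t/F_c = (L_t/L_c)/(d_t/d_c)² = 0.002119/(10.0)² = 2.119×10^-5.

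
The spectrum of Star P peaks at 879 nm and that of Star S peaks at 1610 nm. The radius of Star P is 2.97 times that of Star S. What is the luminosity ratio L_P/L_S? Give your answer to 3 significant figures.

99.3

Wien's law gives T ∝ 1/λ_max, so T_P/T_S = λ_S/λ_P = 1610/879 = 1.832.
Then L ∝ R²T⁴ gives L_P/L_S = (2.97)² × (1.832)⁴ = 8.821 × 11.26 = 99.28.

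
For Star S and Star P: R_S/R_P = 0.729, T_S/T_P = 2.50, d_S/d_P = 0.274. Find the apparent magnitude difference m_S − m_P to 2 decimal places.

-6.10

L_S/L_P = (0.729)²(2.50)⁴ = 20.76.
F_S/F_P = (L_S/L_P)/(d_S/d_P)² = 20.76/0.07508 = 276.5.
m_S − m_P = −2.5 log₁₀(276.5) = -6.10.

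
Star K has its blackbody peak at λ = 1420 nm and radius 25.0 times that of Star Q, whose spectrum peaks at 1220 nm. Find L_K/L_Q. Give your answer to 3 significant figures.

Wien's law gives T ∝ 1/λ_max, so T_K/T_Q = λ_Q/λ_K = 1220/1420 = 0.8592.
Then L ∝ R²T⁴ gives L_K/L_Q = (25.0)² × (0.8592)⁴ = 625.0 × 0.5449 = 340.5.

341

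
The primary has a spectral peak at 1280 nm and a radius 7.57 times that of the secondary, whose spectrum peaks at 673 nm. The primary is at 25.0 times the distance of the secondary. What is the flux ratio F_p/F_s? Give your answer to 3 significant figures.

Wien's law: T_p/T_s = λ_s/λ_p = 673/1280 = 0.5258.
L_p/L_s = (R_p/R_s)²(T_p/T_s)⁴ = (7.57)²(0.5258)⁴ = 4.379.
F_p/F_s = (L_p/L_s)/(d_p/d_s)² = 4.379/(25.0)² = 0.007007.

0.00701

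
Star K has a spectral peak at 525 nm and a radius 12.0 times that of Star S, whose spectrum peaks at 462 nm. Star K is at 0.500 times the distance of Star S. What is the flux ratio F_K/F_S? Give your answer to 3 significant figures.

345

Wien's law: T_K/T_S = λ_S/λ_K = 462/525 = 0.8800.
L_K/L_S = (R_K/R_S)²(T_K/T_S)⁴ = (12.0)²(0.8800)⁴ = 86.36.
F_K/F_S = (L_K/L_S)/(d_K/d_S)² = 86.36/(0.500)² = 345.4.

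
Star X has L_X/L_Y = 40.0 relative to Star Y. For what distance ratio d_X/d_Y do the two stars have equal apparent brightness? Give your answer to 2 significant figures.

6.3

Equal flux requires L_X/d_X² = L_Y/d_Y², so d_X/d_Y = √(L_X/L_Y)
= √(40.0) = 6.325.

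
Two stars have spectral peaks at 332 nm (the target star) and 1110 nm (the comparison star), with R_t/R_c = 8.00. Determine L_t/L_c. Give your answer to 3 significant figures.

Wien's law gives T ∝ 1/λ_max, so T_t/T_c = λ_c/λ_t = 1110/332 = 3.343.
Then L ∝ R²T⁴ gives L_t/L_c = (8.00)² × (3.343)⁴ = 64.00 × 125.0 = 7997.

8.00×10^3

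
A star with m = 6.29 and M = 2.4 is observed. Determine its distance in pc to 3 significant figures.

60.0 pc

m − M = 5 log₁₀(d/10 pc)
6.29 − (2.4) = 3.89 = 5 log₁₀(d/10)
d = 10 × 10^(3.89/5) = 10 × 10^0.778 = 59.98 pc.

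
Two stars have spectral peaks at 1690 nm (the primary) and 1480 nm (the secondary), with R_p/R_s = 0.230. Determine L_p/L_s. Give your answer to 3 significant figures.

Wien's law gives T ∝ 1/λ_max, so T_p/T_s = λ_s/λ_p = 1480/1690 = 0.8757.
Then L ∝ R²T⁴ gives L_p/L_s = (0.230)² × (0.8757)⁴ = 0.05290 × 0.5882 = 0.03111.

0.0311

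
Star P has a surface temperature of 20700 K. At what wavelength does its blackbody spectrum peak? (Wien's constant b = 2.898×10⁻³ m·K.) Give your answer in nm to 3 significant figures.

λ_max = b/T = 2.898×10⁻³ / 20700 = 1.40×10^-7 m = 140.0 nm.

140 nm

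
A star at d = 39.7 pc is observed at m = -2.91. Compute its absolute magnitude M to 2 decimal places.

-5.90

M = m − 5 log₁₀(d/10 pc) = -2.91 − 5 log₁₀(39.7/10)
  = -2.91 − 5 × 0.599 = -2.91 − 2.99 = -5.90.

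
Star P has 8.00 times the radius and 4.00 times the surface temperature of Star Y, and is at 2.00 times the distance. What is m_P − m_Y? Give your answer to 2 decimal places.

-9.03

L_P/L_Y = (8.00)²(4.00)⁴ = 1.638×10^4.
F_P/F_Y = (L_P/L_Y)/(d_P/d_Y)² = 1.638×10^4/4.000 = 4096.
m_P − m_Y = −2.5 log₁₀(4096) = -9.03.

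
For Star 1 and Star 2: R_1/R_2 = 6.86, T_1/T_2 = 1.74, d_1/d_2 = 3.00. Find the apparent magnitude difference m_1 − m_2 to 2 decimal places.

L_1/L_2 = (6.86)²(1.74)⁴ = 431.4.
F_1/F_2 = (L_1/L_2)/(d_1/d_2)² = 431.4/9.000 = 47.93.
m_1 − m_2 = −2.5 log₁₀(47.93) = -4.20.

-4.20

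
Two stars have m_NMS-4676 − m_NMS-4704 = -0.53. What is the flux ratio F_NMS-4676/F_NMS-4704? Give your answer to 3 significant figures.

F_NMS-4676/F_NMS-4704 = 10^(−(m_NMS-4676 − m_NMS-4704)/2.5) = 10^(0.53/2.5) = 10^0.212 = 1.629.

1.63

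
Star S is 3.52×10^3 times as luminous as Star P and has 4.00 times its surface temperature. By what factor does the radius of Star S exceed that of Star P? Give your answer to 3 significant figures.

L ∝ R²T⁴ gives R ∝ √L / T², so
R_S/R_P = √(3.52×10^3) / (4.00)² = 59.33 / 16.00 = 3.708.

3.71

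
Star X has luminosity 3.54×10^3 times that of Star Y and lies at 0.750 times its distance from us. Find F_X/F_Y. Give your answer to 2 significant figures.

F = L/(4πd²), so F_X/F_Y = (L_X/L_Y) / (d_X/d_Y)²
= 3.54×10^3 / (0.750)² = 3.54×10^3 / 0.5625 = 6293.

6.3×10^3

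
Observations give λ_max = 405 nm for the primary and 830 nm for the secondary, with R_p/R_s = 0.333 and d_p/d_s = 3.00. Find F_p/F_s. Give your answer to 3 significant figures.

Wien's law: T_p/T_s = λ_s/λ_p = 830/405 = 2.049.
L_p/L_s = (R_p/R_s)²(T_p/T_s)⁴ = (0.333)²(2.049)⁴ = 1.956.
F_p/F_s = (L_p/L_s)/(d_p/d_s)² = 1.956/(3.00)² = 0.2173.

0.217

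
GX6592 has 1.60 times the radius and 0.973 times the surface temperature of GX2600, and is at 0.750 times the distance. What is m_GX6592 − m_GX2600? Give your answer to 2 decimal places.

L_GX6592/L_GX2600 = (1.60)²(0.973)⁴ = 2.295.
F_GX6592/F_GX2600 = (L_GX6592/L_GX2600)/(d_GX6592/d_GX2600)² = 2.295/0.5625 = 4.079.
m_GX6592 − m_GX2600 = −2.5 log₁₀(4.079) = -1.53.

-1.53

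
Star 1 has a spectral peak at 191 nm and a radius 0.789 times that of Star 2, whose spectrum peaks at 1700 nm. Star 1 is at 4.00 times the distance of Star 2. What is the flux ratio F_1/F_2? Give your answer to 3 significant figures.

Wien's law: T_1/T_2 = λ_2/λ_1 = 1700/191 = 8.901.
L_1/L_2 = (R_1/R_2)²(T_1/T_2)⁴ = (0.789)²(8.901)⁴ = 3907.
F_1/F_2 = (L_1/L_2)/(d_1/d_2)² = 3907/(4.00)² = 244.2.

244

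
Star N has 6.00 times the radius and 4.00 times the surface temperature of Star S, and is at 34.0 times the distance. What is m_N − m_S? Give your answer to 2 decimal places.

L_N/L_S = (6.00)²(4.00)⁴ = 9216.
F_N/F_S = (L_N/L_S)/(d_N/d_S)² = 9216/1156 = 7.972.
m_N − m_S = −2.5 log₁₀(7.972) = -2.25.

-2.25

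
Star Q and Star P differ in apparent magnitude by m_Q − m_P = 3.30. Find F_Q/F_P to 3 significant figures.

0.0479

F_Q/F_P = 10^(−(m_Q − m_P)/2.5) = 10^(-3.30/2.5) = 10^-1.320 = 0.04786.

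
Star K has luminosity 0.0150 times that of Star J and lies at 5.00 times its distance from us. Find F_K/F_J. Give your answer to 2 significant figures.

6.0×10^-4

F = L/(4πd²), so F_K/F_J = (L_K/L_J) / (d_K/d_J)²
= 0.0150 / (5.00)² = 0.0150 / 25.00 = 6.000×10^-4.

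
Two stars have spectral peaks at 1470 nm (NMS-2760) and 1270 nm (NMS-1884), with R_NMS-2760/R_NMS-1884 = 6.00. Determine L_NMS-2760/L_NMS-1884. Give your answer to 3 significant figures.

Wien's law gives T ∝ 1/λ_max, so T_NMS-2760/T_NMS-1884 = λ_NMS-1884/λ_NMS-2760 = 1270/1470 = 0.8639.
Then L ∝ R²T⁴ gives L_NMS-2760/L_NMS-1884 = (6.00)² × (0.8639)⁴ = 36.00 × 0.5571 = 20.06.

20.1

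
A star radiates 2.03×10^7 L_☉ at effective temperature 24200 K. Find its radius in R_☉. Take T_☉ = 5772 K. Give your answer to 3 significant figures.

R/R_☉ = √(L/L_☉) / (T/T_☉)² = √(2.03×10^7) / (4.193)²
       = 4506 / 17.58 = 256.3.

256 R_☉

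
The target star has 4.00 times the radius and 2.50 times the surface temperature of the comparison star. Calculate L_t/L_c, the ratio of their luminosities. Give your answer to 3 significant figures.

From the Stefan–Boltzmann law, L ∝ R²T⁴, so
L_t/L_c = (R_t/R_c)² (T_t/T_c)⁴ = (4.00)² × (2.50)⁴ = 16.00 × 39.06 = 625.0.

625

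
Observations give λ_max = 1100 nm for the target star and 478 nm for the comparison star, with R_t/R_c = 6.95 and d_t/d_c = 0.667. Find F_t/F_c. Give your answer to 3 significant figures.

Wien's law: T_t/T_c = λ_c/λ_t = 478/1100 = 0.4345.
L_t/L_c = (R_t/R_c)²(T_t/T_c)⁴ = (6.95)²(0.4345)⁴ = 1.722.
F_t/F_c = (L_t/L_c)/(d_t/d_c)² = 1.722/(0.667)² = 3.871.

3.87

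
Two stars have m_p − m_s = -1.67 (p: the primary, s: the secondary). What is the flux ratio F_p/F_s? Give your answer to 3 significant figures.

4.66

F_p/F_s = 10^(−(m_p − m_s)/2.5) = 10^(1.67/2.5) = 10^0.668 = 4.656.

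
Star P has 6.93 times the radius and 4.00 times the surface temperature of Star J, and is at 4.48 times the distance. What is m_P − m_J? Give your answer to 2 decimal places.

L_P/L_J = (6.93)²(4.00)⁴ = 1.229×10^4.
F_P/F_J = (L_P/L_J)/(d_P/d_J)² = 1.229×10^4/20.07 = 612.6.
m_P − m_J = −2.5 log₁₀(612.6) = -6.97.

-6.97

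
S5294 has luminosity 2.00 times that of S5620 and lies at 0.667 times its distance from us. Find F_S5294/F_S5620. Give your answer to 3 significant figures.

F = L/(4πd²), so F_S5294/F_S5620 = (L_S5294/L_S5620) / (d_S5294/d_S5620)²
= 2.00 / (0.667)² = 2.00 / 0.4449 = 4.496.

4.50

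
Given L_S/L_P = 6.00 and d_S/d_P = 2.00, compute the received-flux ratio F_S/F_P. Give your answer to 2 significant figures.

F = L/(4πd²), so F_S/F_P = (L_S/L_P) / (d_S/d_P)²
= 6.00 / (2.00)² = 6.00 / 4.000 = 1.500.

1.5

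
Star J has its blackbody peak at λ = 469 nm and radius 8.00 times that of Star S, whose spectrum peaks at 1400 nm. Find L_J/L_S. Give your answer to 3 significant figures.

5.08×10^3

Wien's law gives T ∝ 1/λ_max, so T_J/T_S = λ_S/λ_J = 1400/469 = 2.985.
Then L ∝ R²T⁴ gives L_J/L_S = (8.00)² × (2.985)⁴ = 64.00 × 79.40 = 5082.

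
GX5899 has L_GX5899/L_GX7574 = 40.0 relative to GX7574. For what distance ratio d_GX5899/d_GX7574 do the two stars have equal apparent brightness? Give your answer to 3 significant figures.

Equal flux requires L_GX5899/d_GX5899² = L_GX7574/d_GX7574², so d_GX5899/d_GX7574 = √(L_GX5899/L_GX7574)
= √(40.0) = 6.325.

6.32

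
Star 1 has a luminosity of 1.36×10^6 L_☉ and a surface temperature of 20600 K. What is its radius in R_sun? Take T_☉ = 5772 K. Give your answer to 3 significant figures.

R/R_☉ = √(L/L_☉) / (T/T_☉)² = √(1.36×10^6) / (3.569)²
       = 1166 / 12.74 = 91.56.

91.6 R_sun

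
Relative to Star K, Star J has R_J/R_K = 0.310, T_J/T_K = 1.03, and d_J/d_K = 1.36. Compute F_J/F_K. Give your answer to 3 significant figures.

0.0585

L_J/L_K = (R_J/R_K)²(T_J/T_K)⁴ = (0.310)² × (1.03)⁴ = 0.1082.
F_J/F_K = (L_J/L_K)/(d_J/d_K)² = 0.1082 / (1.36)² = 0.05848.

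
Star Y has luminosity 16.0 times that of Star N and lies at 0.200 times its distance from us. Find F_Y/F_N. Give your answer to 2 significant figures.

F = L/(4πd²), so F_Y/F_N = (L_Y/L_N) / (d_Y/d_N)²
= 16.0 / (0.200)² = 16.0 / 0.04000 = 400.0.

4.0×10^2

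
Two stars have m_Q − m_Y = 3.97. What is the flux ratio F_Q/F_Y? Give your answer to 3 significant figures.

F_Q/F_Y = 10^(−(m_Q − m_Y)/2.5) = 10^(-3.97/2.5) = 10^-1.588 = 0.02582.

0.0258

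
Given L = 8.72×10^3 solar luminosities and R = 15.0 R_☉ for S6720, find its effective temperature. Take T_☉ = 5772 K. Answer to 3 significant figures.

1.44×10^4 K

T/T_☉ = (L/L_☉)^(1/4) / (R/R_☉)^(1/2)
T = 5772 × (8.72×10^3)^(1/4) / √(15.0) = 5772 × 9.663 / 3.873 = 1.440×10^4 K.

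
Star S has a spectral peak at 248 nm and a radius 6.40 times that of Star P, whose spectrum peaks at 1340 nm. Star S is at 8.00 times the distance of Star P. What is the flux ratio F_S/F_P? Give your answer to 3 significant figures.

Wien's law: T_S/T_P = λ_P/λ_S = 1340/248 = 5.403.
L_S/L_P = (R_S/R_P)²(T_S/T_P)⁴ = (6.40)²(5.403)⁴ = 3.491×10^4.
F_S/F_P = (L_S/L_P)/(d_S/d_P)² = 3.491×10^4/(8.00)² = 545.5.

545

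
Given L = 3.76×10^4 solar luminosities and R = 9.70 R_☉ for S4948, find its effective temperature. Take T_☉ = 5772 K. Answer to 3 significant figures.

2.58×10^4 K

T/T_☉ = (L/L_☉)^(1/4) / (R/R_☉)^(1/2)
T = 5772 × (3.76×10^4)^(1/4) / √(9.70) = 5772 × 13.93 / 3.114 = 2.581×10^4 K.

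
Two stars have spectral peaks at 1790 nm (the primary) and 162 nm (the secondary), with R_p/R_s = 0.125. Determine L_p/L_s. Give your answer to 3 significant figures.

1.05×10^-6

Wien's law gives T ∝ 1/λ_max, so T_p/T_s = λ_s/λ_p = 162/1790 = 0.09050.
Then L ∝ R²T⁴ gives L_p/L_s = (0.125)² × (0.09050)⁴ = 0.01562 × 6.709×10^-5 = 1.048×10^-6.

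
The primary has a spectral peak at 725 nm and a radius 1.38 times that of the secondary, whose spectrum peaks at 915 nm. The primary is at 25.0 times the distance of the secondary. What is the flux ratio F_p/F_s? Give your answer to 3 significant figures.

Wien's law: T_p/T_s = λ_s/λ_p = 915/725 = 1.262.
L_p/L_s = (R_p/R_s)²(T_p/T_s)⁴ = (1.38)²(1.262)⁴ = 4.832.
F_p/F_s = (L_p/L_s)/(d_p/d_s)² = 4.832/(25.0)² = 0.007731.

0.00773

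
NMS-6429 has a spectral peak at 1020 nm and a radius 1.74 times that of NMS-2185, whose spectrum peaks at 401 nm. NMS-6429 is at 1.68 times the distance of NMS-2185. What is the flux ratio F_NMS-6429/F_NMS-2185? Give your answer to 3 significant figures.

0.0256

Wien's law: T_NMS-6429/T_NMS-2185 = λ_NMS-2185/λ_NMS-6429 = 401/1020 = 0.3931.
L_NMS-6429/L_NMS-2185 = (R_NMS-6429/R_NMS-2185)²(T_NMS-6429/T_NMS-2185)⁴ = (1.74)²(0.3931)⁴ = 0.07232.
F_NMS-6429/F_NMS-2185 = (L_NMS-6429/L_NMS-2185)/(d_NMS-6429/d_NMS-2185)² = 0.07232/(1.68)² = 0.02562.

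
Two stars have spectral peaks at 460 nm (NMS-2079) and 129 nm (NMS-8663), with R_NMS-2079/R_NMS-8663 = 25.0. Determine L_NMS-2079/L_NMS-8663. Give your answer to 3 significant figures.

Wien's law gives T ∝ 1/λ_max, so T_NMS-2079/T_NMS-8663 = λ_NMS-8663/λ_NMS-2079 = 129/460 = 0.2804.
Then L ∝ R²T⁴ gives L_NMS-2079/L_NMS-8663 = (25.0)² × (0.2804)⁴ = 625.0 × 0.006185 = 3.866.

3.87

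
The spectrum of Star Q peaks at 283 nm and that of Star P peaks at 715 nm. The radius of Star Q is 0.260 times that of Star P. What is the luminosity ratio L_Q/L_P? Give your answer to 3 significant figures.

Wien's law gives T ∝ 1/λ_max, so T_Q/T_P = λ_P/λ_Q = 715/283 = 2.527.
Then L ∝ R²T⁴ gives L_Q/L_P = (0.260)² × (2.527)⁴ = 0.06760 × 40.75 = 2.754.

2.75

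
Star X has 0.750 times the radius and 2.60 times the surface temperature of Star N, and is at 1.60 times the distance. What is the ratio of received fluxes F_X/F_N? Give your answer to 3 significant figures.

10.0

L_X/L_N = (R_X/R_N)²(T_X/T_N)⁴ = (0.750)² × (2.60)⁴ = 25.70.
F_X/F_N = (L_X/L_N)/(d_X/d_N)² = 25.70 / (1.60)² = 10.04.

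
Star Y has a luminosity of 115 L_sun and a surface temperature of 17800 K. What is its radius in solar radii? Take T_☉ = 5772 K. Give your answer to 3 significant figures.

R/R_☉ = √(L/L_☉) / (T/T_☉)² = √(115) / (3.084)²
       = 10.72 / 9.510 = 1.128.

1.13 solar radii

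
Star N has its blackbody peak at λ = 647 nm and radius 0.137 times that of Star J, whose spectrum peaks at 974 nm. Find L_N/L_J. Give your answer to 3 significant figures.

0.0964

Wien's law gives T ∝ 1/λ_max, so T_N/T_J = λ_J/λ_N = 974/647 = 1.505.
Then L ∝ R²T⁴ gives L_N/L_J = (0.137)² × (1.505)⁴ = 0.01877 × 5.136 = 0.09640.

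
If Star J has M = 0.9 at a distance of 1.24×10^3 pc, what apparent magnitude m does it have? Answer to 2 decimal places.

m = M + 5 log₁₀(d/10 pc) = 0.9 + 5 log₁₀(1.24×10^3/10)
  = 0.9 + 5 × 2.093 = 0.9 + 10.47 = 11.37.

11.37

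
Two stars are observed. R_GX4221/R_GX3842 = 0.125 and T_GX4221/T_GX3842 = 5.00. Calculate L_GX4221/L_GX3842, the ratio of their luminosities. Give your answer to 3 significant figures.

9.77

From the Stefan–Boltzmann law, L ∝ R²T⁴, so
L_GX4221/L_GX3842 = (R_GX4221/R_GX3842)² (T_GX4221/T_GX3842)⁴ = (0.125)² × (5.00)⁴ = 0.01562 × 625.0 = 9.766.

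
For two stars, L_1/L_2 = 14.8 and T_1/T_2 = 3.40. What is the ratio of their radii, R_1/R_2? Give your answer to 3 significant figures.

L ∝ R²T⁴ gives R ∝ √L / T², so
R_1/R_2 = √(14.8) / (3.40)² = 3.847 / 11.56 = 0.3328.

0.333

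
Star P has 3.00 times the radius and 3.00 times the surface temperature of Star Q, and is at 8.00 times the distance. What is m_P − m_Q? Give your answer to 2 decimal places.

-2.64

L_P/L_Q = (3.00)²(3.00)⁴ = 729.0.
F_P/F_Q = (L_P/L_Q)/(d_P/d_Q)² = 729.0/64.00 = 11.39.
m_P − m_Q = −2.5 log₁₀(11.39) = -2.64.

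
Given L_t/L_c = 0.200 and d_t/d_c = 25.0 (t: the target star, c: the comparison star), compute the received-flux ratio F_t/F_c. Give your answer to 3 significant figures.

3.20×10^-4

F = L/(4πd²), so F_t/F_c = (L_t/L_c) / (d_t/d_c)²
= 0.200 / (25.0)² = 0.200 / 625.0 = 3.200×10^-4.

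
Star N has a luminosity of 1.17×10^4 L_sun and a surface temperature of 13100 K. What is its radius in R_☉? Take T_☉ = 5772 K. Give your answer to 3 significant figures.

R/R_☉ = √(L/L_☉) / (T/T_☉)² = √(1.17×10^4) / (2.270)²
       = 108.2 / 5.151 = 21.00.

21.0 R_☉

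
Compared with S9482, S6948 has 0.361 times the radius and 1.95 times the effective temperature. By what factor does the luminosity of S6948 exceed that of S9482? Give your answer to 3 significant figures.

1.88

From the Stefan–Boltzmann law, L ∝ R²T⁴, so
L_S6948/L_S9482 = (R_S6948/R_S9482)² (T_S6948/T_S9482)⁴ = (0.361)² × (1.95)⁴ = 0.1303 × 14.46 = 1.884.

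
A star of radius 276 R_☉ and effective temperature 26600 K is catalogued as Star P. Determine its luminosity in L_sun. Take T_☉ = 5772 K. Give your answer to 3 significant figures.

3.44×10^7 L_sun

L/L_☉ = (R/R_☉)² (T/T_☉)⁴ = (276)² × (26600/5772)⁴
       = 7.618×10^4 × (4.608)⁴ = 7.618×10^4 × 451.0 = 3.436×10^7.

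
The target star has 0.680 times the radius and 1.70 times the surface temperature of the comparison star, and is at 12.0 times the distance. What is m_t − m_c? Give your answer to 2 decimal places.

3.93

L_t/L_c = (0.680)²(1.70)⁴ = 3.862.
F_t/F_c = (L_t/L_c)/(d_t/d_c)² = 3.862/144.0 = 0.02682.
m_t − m_c = −2.5 log₁₀(0.02682) = 3.93.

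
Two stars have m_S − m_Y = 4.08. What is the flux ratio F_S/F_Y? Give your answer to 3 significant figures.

0.0233

F_S/F_Y = 10^(−(m_S − m_Y)/2.5) = 10^(-4.08/2.5) = 10^-1.632 = 0.02333.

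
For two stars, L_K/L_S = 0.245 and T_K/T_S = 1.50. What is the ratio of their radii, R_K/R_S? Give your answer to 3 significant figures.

L ∝ R²T⁴ gives R ∝ √L / T², so
R_K/R_S = √(0.245) / (1.50)² = 0.4950 / 2.250 = 0.2200.

0.220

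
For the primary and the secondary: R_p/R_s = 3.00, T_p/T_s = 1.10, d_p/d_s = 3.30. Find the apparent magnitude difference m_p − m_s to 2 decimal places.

-0.21

L_p/L_s = (3.00)²(1.10)⁴ = 13.18.
F_p/F_s = (L_p/L_s)/(d_p/d_s)² = 13.18/10.89 = 1.210.
m_p − m_s = −2.5 log₁₀(1.210) = -0.21.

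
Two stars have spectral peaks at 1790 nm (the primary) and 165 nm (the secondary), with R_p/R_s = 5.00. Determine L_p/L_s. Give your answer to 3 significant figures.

Wien's law gives T ∝ 1/λ_max, so T_p/T_s = λ_s/λ_p = 165/1790 = 0.09218.
Then L ∝ R²T⁴ gives L_p/L_s = (5.00)² × (0.09218)⁴ = 25.00 × 7.220×10^-5 = 0.001805.

0.00180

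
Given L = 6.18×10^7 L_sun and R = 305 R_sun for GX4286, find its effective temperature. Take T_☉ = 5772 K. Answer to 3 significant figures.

2.93×10^4 K

T/T_☉ = (L/L_☉)^(1/4) / (R/R_☉)^(1/2)
T = 5772 × (6.18×10^7)^(1/4) / √(305) = 5772 × 88.66 / 17.46 = 2.930×10^4 K.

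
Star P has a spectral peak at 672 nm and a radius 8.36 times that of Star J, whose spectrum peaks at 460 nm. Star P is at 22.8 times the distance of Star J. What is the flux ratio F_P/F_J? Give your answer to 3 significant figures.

0.0295

Wien's law: T_P/T_J = λ_J/λ_P = 460/672 = 0.6845.
L_P/L_J = (R_P/R_J)²(T_P/T_J)⁴ = (8.36)²(0.6845)⁴ = 15.34.
F_P/F_J = (L_P/L_J)/(d_P/d_J)² = 15.34/(22.8)² = 0.02952.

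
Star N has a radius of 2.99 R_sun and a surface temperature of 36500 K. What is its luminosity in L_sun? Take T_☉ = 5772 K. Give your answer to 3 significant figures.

1.43×10^4 L_sun

L/L_☉ = (R/R_☉)² (T/T_☉)⁴ = (2.99)² × (36500/5772)⁴
       = 8.940 × (6.324)⁴ = 8.940 × 1599 = 1.430×10^4.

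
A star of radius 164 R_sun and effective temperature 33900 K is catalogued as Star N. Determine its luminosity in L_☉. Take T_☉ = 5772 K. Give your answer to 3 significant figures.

L/L_☉ = (R/R_☉)² (T/T_☉)⁴ = (164)² × (33900/5772)⁴
       = 2.690×10^4 × (5.873)⁴ = 2.690×10^4 × 1190 = 3.200×10^7.

3.20×10^7 L_☉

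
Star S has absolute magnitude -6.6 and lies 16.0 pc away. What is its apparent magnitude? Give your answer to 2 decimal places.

m = M + 5 log₁₀(d/10 pc) = -6.6 + 5 log₁₀(16.0/10)
  = -6.6 + 5 × 0.204 = -6.6 + 1.02 = -5.58.

-5.58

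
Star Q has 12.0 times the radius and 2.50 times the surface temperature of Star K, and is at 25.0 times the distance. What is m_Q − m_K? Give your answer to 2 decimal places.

-2.39

L_Q/L_K = (12.0)²(2.50)⁴ = 5625.
F_Q/F_K = (L_Q/L_K)/(d_Q/d_K)² = 5625/625.0 = 9.000.
m_Q − m_K = −2.5 log₁₀(9.000) = -2.39.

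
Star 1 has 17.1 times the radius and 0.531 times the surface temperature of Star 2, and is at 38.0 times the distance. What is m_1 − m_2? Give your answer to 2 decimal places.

L_1/L_2 = (17.1)²(0.531)⁴ = 23.25.
F_1/F_2 = (L_1/L_2)/(d_1/d_2)² = 23.25/1444 = 0.01610.
m_1 − m_2 = −2.5 log₁₀(0.01610) = 4.48.

4.48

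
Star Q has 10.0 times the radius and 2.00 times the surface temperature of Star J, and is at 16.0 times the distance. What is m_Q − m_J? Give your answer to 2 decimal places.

-1.99

L_Q/L_J = (10.0)²(2.00)⁴ = 1600.
F_Q/F_J = (L_Q/L_J)/(d_Q/d_J)² = 1600/256.0 = 6.250.
m_Q − m_J = −2.5 log₁₀(6.250) = -1.99.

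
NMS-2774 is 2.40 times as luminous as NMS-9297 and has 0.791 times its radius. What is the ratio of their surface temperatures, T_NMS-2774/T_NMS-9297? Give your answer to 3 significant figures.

1.40

L ∝ R²T⁴ gives T ∝ (L/R²)^(1/4), so
T_NMS-2774/T_NMS-9297 = (2.40 / 0.791²)^(1/4) = (3.836)^(1/4) = 1.399.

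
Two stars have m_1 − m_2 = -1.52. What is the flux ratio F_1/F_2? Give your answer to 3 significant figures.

4.06

F_1/F_2 = 10^(−(m_1 − m_2)/2.5) = 10^(1.52/2.5) = 10^0.608 = 4.055.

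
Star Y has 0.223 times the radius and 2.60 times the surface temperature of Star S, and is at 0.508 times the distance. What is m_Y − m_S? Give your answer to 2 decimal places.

-2.36

L_Y/L_S = (0.223)²(2.60)⁴ = 2.272.
F_Y/F_S = (L_Y/L_S)/(d_Y/d_S)² = 2.272/0.2581 = 8.806.
m_Y − m_S = −2.5 log₁₀(8.806) = -2.36.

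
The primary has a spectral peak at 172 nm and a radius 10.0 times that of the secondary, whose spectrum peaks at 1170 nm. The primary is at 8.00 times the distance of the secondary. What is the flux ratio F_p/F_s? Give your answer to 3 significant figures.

3.35×10^3

Wien's law: T_p/T_s = λ_s/λ_p = 1170/172 = 6.802.
L_p/L_s = (R_p/R_s)²(T_p/T_s)⁴ = (10.0)²(6.802)⁴ = 2.141×10^5.
F_p/F_s = (L_p/L_s)/(d_p/d_s)² = 2.141×10^5/(8.00)² = 3345.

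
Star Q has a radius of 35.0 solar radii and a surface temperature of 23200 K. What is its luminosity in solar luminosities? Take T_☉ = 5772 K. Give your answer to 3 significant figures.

3.20×10^5 solar luminosities

L/L_☉ = (R/R_☉)² (T/T_☉)⁴ = (35.0)² × (23200/5772)⁴
       = 1225 × (4.019)⁴ = 1225 × 261.0 = 3.197×10^5.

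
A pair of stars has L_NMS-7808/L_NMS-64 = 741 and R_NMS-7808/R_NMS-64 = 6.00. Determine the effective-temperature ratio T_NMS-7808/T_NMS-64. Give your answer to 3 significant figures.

L ∝ R²T⁴ gives T ∝ (L/R²)^(1/4), so
T_NMS-7808/T_NMS-64 = (741 / 6.00²)^(1/4) = (20.58)^(1/4) = 2.130.

2.13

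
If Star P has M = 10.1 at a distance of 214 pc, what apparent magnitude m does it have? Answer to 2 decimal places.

16.75

m = M + 5 log₁₀(d/10 pc) = 10.1 + 5 log₁₀(214/10)
  = 10.1 + 5 × 1.330 = 10.1 + 6.65 = 16.75.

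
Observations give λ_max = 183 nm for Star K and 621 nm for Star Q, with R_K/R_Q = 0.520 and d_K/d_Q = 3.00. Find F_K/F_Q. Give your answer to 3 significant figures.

Wien's law: T_K/T_Q = λ_Q/λ_K = 621/183 = 3.393.
L_K/L_Q = (R_K/R_Q)²(T_K/T_Q)⁴ = (0.520)²(3.393)⁴ = 35.86.
F_K/F_Q = (L_K/L_Q)/(d_K/d_Q)² = 35.86/(3.00)² = 3.984.

3.98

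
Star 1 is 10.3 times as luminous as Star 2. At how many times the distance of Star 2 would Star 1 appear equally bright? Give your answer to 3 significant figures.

3.21

Equal flux requires L_1/d_1² = L_2/d_2², so d_1/d_2 = √(L_1/L_2)
= √(10.3) = 3.209.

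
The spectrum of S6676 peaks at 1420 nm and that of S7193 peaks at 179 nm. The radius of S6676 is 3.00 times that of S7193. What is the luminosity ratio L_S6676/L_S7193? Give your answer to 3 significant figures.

Wien's law gives T ∝ 1/λ_max, so T_S6676/T_S7193 = λ_S7193/λ_S6676 = 179/1420 = 0.1261.
Then L ∝ R²T⁴ gives L_S6676/L_S7193 = (3.00)² × (0.1261)⁴ = 9.000 × 2.525×10^-4 = 0.002272.

0.00227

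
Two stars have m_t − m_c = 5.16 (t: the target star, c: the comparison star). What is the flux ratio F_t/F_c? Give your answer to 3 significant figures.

F_t/F_c = 10^(−(m_t − m_c)/2.5) = 10^(-5.16/2.5) = 10^-2.064 = 0.008630.

0.00863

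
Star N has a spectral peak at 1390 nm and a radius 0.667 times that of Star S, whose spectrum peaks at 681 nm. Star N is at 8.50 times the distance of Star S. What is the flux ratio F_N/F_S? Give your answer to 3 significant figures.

3.55×10^-4

Wien's law: T_N/T_S = λ_S/λ_N = 681/1390 = 0.4899.
L_N/L_S = (R_N/R_S)²(T_N/T_S)⁴ = (0.667)²(0.4899)⁴ = 0.02563.
F_N/F_S = (L_N/L_S)/(d_N/d_S)² = 0.02563/(8.50)² = 3.548×10^-4.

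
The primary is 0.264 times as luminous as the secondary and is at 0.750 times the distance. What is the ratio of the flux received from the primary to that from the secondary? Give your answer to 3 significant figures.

F = L/(4πd²), so F_p/F_s = (L_p/L_s) / (d_p/d_s)²
= 0.264 / (0.750)² = 0.264 / 0.5625 = 0.4693.

0.469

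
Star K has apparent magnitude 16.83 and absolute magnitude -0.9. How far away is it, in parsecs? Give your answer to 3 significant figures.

m − M = 5 log₁₀(d/10 pc)
16.83 − (-0.9) = 17.73 = 5 log₁₀(d/10)
d = 10 × 10^(17.73/5) = 10 × 10^3.546 = 3.516×10^4 pc.

3.52×10^4 pc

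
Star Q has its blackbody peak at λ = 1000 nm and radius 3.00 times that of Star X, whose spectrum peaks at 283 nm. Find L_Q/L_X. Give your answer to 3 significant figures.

Wien's law gives T ∝ 1/λ_max, so T_Q/T_X = λ_X/λ_Q = 283/1000 = 0.2830.
Then L ∝ R²T⁴ gives L_Q/L_X = (3.00)² × (0.2830)⁴ = 9.000 × 0.006414 = 0.05773.

0.0577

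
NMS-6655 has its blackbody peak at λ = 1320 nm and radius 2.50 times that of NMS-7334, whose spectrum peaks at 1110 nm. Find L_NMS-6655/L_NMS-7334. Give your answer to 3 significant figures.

3.13

Wien's law gives T ∝ 1/λ_max, so T_NMS-6655/T_NMS-7334 = λ_NMS-7334/λ_NMS-6655 = 1110/1320 = 0.8409.
Then L ∝ R²T⁴ gives L_NMS-6655/L_NMS-7334 = (2.50)² × (0.8409)⁴ = 6.250 × 0.5000 = 3.125.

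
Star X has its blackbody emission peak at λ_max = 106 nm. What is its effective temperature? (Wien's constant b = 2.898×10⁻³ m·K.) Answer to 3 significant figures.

T = b/λ_max = 2.898×10⁻³ / (106×10⁻⁹) = 2.734×10^4 K.

2.73×10^4 K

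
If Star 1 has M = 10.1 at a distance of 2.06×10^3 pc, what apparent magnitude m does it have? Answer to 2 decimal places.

m = M + 5 log₁₀(d/10 pc) = 10.1 + 5 log₁₀(2.06×10^3/10)
  = 10.1 + 5 × 2.314 = 10.1 + 11.57 = 21.67.

21.67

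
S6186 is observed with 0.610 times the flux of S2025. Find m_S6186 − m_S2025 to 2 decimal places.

m_S6186 − m_S2025 = −2.5 log₁₀(F_S6186/F_S2025) = −2.5 log₁₀(0.610) = −2.5 × (-0.215) = 0.537.

0.54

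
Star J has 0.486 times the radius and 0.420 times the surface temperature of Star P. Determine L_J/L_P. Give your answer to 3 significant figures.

From the Stefan–Boltzmann law, L ∝ R²T⁴, so
L_J/L_P = (R_J/R_P)² (T_J/T_P)⁴ = (0.486)² × (0.420)⁴ = 0.2362 × 0.03112 = 0.007350.

0.00735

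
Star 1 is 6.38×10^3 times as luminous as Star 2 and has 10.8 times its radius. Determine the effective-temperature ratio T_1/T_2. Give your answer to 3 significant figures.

L ∝ R²T⁴ gives T ∝ (L/R²)^(1/4), so
T_1/T_2 = (6.38×10^3 / 10.8²)^(1/4) = (54.70)^(1/4) = 2.720.

2.72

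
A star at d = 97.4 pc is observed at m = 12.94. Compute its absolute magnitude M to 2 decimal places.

8.00

M = m − 5 log₁₀(d/10 pc) = 12.94 − 5 log₁₀(97.4/10)
  = 12.94 − 5 × 0.989 = 12.94 − 4.94 = 8.00.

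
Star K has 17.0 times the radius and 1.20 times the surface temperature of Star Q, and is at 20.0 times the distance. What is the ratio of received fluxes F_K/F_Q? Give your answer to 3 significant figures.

1.50

L_K/L_Q = (R_K/R_Q)²(T_K/T_Q)⁴ = (17.0)² × (1.20)⁴ = 599.3.
F_K/F_Q = (L_K/L_Q)/(d_K/d_Q)² = 599.3 / (20.0)² = 1.498.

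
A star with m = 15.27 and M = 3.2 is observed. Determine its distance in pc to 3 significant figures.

2.59×10^3 pc

m − M = 5 log₁₀(d/10 pc)
15.27 − (3.2) = 12.07 = 5 log₁₀(d/10)
d = 10 × 10^(12.07/5) = 10 × 10^2.414 = 2594 pc.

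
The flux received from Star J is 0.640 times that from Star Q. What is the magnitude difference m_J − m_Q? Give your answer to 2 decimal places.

0.48

m_J − m_Q = −2.5 log₁₀(F_J/F_Q) = −2.5 log₁₀(0.640) = −2.5 × (-0.194) = 0.485.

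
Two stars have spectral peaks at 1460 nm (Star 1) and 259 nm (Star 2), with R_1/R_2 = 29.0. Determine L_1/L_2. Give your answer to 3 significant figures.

0.833

Wien's law gives T ∝ 1/λ_max, so T_1/T_2 = λ_2/λ_1 = 259/1460 = 0.1774.
Then L ∝ R²T⁴ gives L_1/L_2 = (29.0)² × (0.1774)⁴ = 841.0 × 9.903×10^-4 = 0.8329.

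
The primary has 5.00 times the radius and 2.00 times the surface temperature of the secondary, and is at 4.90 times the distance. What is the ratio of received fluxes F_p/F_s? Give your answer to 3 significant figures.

16.7

L_p/L_s = (R_p/R_s)²(T_p/T_s)⁴ = (5.00)² × (2.00)⁴ = 400.0.
F_p/F_s = (L_p/L_s)/(d_p/d_s)² = 400.0 / (4.90)² = 16.66.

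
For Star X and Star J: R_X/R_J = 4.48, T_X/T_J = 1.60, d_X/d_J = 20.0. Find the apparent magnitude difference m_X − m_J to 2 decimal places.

1.21

L_X/L_J = (4.48)²(1.60)⁴ = 131.5.
F_X/F_J = (L_X/L_J)/(d_X/d_J)² = 131.5/400.0 = 0.3288.
m_X − m_J = −2.5 log₁₀(0.3288) = 1.21.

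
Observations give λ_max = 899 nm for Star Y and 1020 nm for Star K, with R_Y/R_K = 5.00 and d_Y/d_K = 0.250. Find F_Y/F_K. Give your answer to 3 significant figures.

Wien's law: T_Y/T_K = λ_K/λ_Y = 1020/899 = 1.135.
L_Y/L_K = (R_Y/R_K)²(T_Y/T_K)⁴ = (5.00)²(1.135)⁴ = 41.43.
F_Y/F_K = (L_Y/L_K)/(d_Y/d_K)² = 41.43/(0.250)² = 662.9.

663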